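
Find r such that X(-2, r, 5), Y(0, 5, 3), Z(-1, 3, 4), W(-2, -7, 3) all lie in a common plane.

Coplanarity ⇔ det[XY; XZ; XW] = 0.
Expanding, this is linear in r: (2)r + (-2) = 0.
So r = 1.

1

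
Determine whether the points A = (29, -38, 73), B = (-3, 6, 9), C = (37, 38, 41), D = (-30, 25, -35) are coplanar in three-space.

Yes

A normal to the plane through A, B, C is n = AB × AC = (3456, -1536, -2784).
The plane has equation n·P = -44640. For D: n·D = -44640.
Equal, so D lies in the plane and all four are coplanar.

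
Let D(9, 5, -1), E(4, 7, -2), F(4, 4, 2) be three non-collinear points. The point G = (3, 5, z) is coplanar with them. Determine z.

1

The plane through D, E, F has equation 5x + 20y + 15z = 130.
Substituting G: (15)z + (115) = 130, so z = 1.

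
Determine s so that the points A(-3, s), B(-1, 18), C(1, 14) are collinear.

Collinearity: (A − B) must be parallel to (C − B) = (2, -4).
Cross-multiplying the components: (s − 18)·(2) = (-2)·(-4).
Solving gives s = 22.

22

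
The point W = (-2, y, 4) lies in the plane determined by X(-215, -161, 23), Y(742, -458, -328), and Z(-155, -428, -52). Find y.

The plane through X, Y, Z has equation −71442x + 50715y − 237699z = 1727838.
Substituting W: (50715)y + (-807912) = 1727838, so y = 50.

50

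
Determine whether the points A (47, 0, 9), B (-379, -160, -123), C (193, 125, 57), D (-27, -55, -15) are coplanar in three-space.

A normal to the plane through A, B, C is n = AB × AC = (8820, 1176, -29890).
The plane has equation n·P = 145530. For D: n·D = 145530.
Equal, so D lies in the plane and all four are coplanar.

Yes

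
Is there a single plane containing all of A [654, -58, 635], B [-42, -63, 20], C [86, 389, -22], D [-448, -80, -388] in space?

No

A normal to the plane through A, B, C is n = AB × AC = (278190, -107952, -313952).
The plane has equation n·P = -11162044. For D: n·D = 5820416.
5820416 ≠ -11162044, so D is off the plane.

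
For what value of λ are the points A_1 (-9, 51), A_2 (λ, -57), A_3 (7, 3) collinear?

Collinearity: (A_2 − A_1) must be parallel to (A_3 − A_1) = (16, -48).
Cross-multiplying the components: (λ − (-9))·(-48) = (-108)·(16).
Solving gives λ = 27.

27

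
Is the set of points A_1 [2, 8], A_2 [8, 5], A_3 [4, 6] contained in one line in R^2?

A_1A_2 = (6, -3), A_1A_3 = (2, -2).
Twice the signed area of △A_1A_2A_3 is (6)(-2) − (-3)(2) = -6.
The area is nonzero, so the three points are not collinear.

No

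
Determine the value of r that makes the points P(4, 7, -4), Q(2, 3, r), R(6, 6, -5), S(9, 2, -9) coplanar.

Normal to plane PRS: n = (0, 5, -5); plane equation n·X = 55.
Requiring n·Q = 55: (-5)r + (15) = 55.
So r = -8.

-8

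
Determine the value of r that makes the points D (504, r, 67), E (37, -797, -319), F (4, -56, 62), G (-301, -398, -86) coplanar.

39

Coplanarity ⇔ det[DE; DF; DG] = 0.
Expanding, this is linear in r: (121089)r + (-4722471) = 0.
So r = 39.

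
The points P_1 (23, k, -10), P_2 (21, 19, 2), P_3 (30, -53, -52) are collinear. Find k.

Collinearity requires P_1P_2 × P_1P_3 = 0; each component is linear in k.
The x-component gives (54)k + (-162) = 0, so k = 3.
The remaining components then also vanish.

3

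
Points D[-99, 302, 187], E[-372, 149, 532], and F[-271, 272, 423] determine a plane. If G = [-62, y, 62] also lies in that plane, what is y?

44

Coplanarity requires DE · (DF × DG) = 0.
DE = (-273, -153, 345), DF = (-172, -30, 236); the triple product is linear in y with coefficient 5088 and constant term -223872.
Setting it to zero: y = 44.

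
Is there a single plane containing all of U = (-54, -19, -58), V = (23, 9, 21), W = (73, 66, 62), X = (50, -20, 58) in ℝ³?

With U as base: UV = (77, 28, 79), UW = (127, 85, 120), UX = (104, -1, 116).
UW × UX = (9980, -2252, -8967).
UV · (UW × UX) = -2989.
Since -2989 ≠ 0, the four points are not coplanar.

No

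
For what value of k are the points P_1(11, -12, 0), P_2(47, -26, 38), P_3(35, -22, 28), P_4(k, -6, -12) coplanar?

-13

The points are coplanar iff P_1P_2 · (P_1P_3 × P_1P_4) = 0.
Expanding, this is linear in k: (-12)k + (-156) = 0.
So k = -13.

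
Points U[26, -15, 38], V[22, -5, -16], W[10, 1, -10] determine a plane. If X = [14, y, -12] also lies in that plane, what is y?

The plane through U, V, W has equation 384x + 672y + 96z = 3552.
Substituting X: (672)y + (4224) = 3552, so y = -1.

-1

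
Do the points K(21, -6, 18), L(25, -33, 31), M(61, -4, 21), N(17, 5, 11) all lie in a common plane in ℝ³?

A normal to the plane through K, L, M is n = KL × KM = (-107, 508, 1088).
The plane has equation n·P = 14289. For N: n·N = 12689.
12689 ≠ 14289, so N is off the plane.

No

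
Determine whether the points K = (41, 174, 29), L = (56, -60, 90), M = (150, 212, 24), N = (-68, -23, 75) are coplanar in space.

With K as base: KL = (15, -234, 61), KM = (109, 38, -5), KN = (-109, -197, 46).
KM × KN = (763, -4469, -17331).
KL · (KM × KN) = 0.
The scalar triple product vanishes, so the four points are coplanar.

Yes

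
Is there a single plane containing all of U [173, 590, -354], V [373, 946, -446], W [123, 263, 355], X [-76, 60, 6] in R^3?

The four points are coplanar iff the 3×3 determinant with rows UV, UW, UX is zero.
Rows: (200, 356, -92), (-50, -327, 709), (-249, -530, 360).
Expanding along the first row: (200)(258050) − (356)(158541) + (-92)(-54923) = 222320.
Nonzero ⇒ not coplanar.

No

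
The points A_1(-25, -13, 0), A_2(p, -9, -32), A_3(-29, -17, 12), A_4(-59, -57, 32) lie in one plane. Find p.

-19

Coplanarity ⇔ det[A_1A_2; A_1A_3; A_1A_4] = 0.
Expanding, this is linear in p: (400)p + (7600) = 0.
So p = -19.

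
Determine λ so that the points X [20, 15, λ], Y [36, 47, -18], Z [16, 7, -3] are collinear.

-6

Direction YZ = (-20, -40, 15). From the x-coordinate of X, the parameter along the line is τ = (20 − 36)/(-20) = 4/5.
Then λ = (-18) + 4/5·(15) = -6.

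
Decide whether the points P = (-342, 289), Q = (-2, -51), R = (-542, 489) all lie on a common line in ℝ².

Yes

PQ = (340, -340), PR = (-200, 200).
Checking proportionality: PR = -10/17·PQ, so the vectors are parallel and the points are collinear.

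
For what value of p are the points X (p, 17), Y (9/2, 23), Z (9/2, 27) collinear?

The three points are collinear iff det[XY; XZ] = 0.
This determinant is linear in p: (-4)p + (18) = 0, so p = 9/2.

9/2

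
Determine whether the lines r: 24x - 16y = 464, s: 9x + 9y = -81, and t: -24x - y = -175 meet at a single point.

Yes

The three lines meet at one point iff the augmented coefficient matrix [aᵢ bᵢ cᵢ] has rank < 3, i.e. its determinant vanishes.
Here the determinant is 0.
It vanishes, so the lines are concurrent at (8, -17).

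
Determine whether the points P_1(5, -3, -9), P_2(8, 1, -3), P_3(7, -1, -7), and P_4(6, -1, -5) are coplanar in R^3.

A normal to the plane through P_1, P_2, P_3 is n = P_1P_2 × P_1P_3 = (-4, 6, -2).
The plane has equation n·P = -20. For P_4: n·P_4 = -20.
Equal, so P_4 lies in the plane and all four are coplanar.

Yes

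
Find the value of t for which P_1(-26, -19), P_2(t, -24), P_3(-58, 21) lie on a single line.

The three points are collinear iff det[P_1P_2; P_1P_3] = 0.
This determinant is linear in t: (40)t + (880) = 0, so t = -22.

-22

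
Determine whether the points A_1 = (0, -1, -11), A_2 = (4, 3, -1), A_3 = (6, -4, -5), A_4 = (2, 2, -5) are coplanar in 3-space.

The four points are coplanar iff the 3×3 determinant with rows A_1A_2, A_1A_3, A_1A_4 is zero.
Rows: (4, 4, 10), (6, -3, 6), (2, 3, 6).
Expanding along the first row: (4)(-36) − (4)(24) + (10)(24) = 0.
Zero determinant ⇒ coplanar.

Yes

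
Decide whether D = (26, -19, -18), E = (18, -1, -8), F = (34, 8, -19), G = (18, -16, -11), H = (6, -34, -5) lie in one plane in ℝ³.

The plane through D, E, F has normal n = DE × DF = (-288, 72, -360) and equation n·P = -2376.
Checking the remaining points: n·G = -2376, n·H = -2376.
All equal -2376, so all 5 points lie in one plane.

Yes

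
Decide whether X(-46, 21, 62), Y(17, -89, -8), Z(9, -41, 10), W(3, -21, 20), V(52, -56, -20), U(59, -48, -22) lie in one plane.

No

The plane through X, Y, Z has normal n = XY × XZ = (1380, -574, 2144) and equation n·P = 57394.
Checking the remaining points: n·W = 59074, n·V = 61024, n·U = 61804.
Since n·W = 59074 ≠ 57394, W is off the plane and the points are not all coplanar.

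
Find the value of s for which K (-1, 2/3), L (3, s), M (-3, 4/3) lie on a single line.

Collinearity: (L − K) must be parallel to (M − K) = (-2, 2/3).
Cross-multiplying the components: (s − 2/3)·(-2) = (4)·(2/3).
Solving gives s = -2/3.

-2/3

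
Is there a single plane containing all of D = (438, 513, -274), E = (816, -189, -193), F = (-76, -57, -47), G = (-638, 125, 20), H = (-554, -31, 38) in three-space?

The plane through D, E, F has normal n = DE × DF = (-113184, -127440, -576288) and equation n·P = 42951600.
Checking the remaining points: n·G = 44755632, n·H = 44755632.
Since n·G = 44755632 ≠ 42951600, G is off the plane and the points are not all coplanar.

No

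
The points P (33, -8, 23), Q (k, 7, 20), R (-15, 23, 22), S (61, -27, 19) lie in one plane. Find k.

The points are coplanar iff PQ · (PR × PS) = 0.
Expanding, this is linear in k: (-143)k + (1287) = 0.
So k = 9.

9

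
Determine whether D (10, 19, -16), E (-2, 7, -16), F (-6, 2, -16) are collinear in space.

No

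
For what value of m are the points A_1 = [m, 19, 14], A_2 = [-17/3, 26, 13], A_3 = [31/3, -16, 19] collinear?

Collinearity requires A_1A_2 × A_1A_3 = 0; each component is linear in m.
The y-component gives (6)m + (18) = 0, so m = -3.
The remaining components then also vanish.

-3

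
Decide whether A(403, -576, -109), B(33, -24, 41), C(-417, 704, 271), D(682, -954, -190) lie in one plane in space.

Yes

A normal to the plane through A, B, C is n = AB × AC = (17760, 17600, -20960).
The plane has equation n·P = -695680. For D: n·D = -695680.
Equal, so D lies in the plane and all four are coplanar.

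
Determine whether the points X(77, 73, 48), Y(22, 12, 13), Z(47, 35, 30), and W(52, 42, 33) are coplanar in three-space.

No

The four points are coplanar iff the 3×3 determinant with rows XY, XZ, XW is zero.
Rows: (-55, -61, -35), (-30, -38, -18), (-25, -31, -15).
Expanding along the first row: (-55)(12) − (-61)(0) + (-35)(-20) = 40.
Nonzero ⇒ not coplanar.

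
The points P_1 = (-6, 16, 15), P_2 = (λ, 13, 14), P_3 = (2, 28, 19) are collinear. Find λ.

-8

Collinearity requires P_1P_2 × P_1P_3 = 0; each component is linear in λ.
The y-component gives (-4)λ + (-32) = 0, so λ = -8.
The remaining components then also vanish.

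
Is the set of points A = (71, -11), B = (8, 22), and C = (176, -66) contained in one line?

Yes

AB = (-63, 33), AC = (105, -55).
det[AB; AC] = (-63)(-55) − (33)(105) = 0.
The determinant is zero, so the points are collinear.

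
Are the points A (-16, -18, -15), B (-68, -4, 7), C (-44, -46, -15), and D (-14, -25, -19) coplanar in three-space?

No

A normal to the plane through A, B, C is n = AB × AC = (616, -616, 1848).
The plane has equation n·P = -26488. For D: n·D = -28336.
-28336 ≠ -26488, so D is off the plane.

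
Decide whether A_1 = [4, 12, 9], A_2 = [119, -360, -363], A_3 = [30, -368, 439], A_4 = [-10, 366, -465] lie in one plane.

No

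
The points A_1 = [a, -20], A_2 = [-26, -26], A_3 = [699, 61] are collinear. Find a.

24

Collinearity: (A_1 − A_2) must be parallel to (A_3 − A_2) = (725, 87).
Cross-multiplying the components: (a − (-26))·(87) = (6)·(725).
Solving gives a = 24.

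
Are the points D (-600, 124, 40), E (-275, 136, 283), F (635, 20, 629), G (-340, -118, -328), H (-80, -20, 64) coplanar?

Yes

The plane through D, E, F has normal n = DE × DF = (32340, 108680, -48620) and equation n·P = -7872480.
Checking the remaining points: n·G = -7872480, n·H = -7872480.
All equal -7872480, so all 5 points lie in one plane.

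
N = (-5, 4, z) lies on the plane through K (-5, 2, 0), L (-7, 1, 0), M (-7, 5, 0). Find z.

0

Coplanarity requires KL · (KM × KN) = 0.
KL = (-2, -1, 0), KM = (-2, 3, 0); the triple product is linear in z with coefficient -8 and constant term 0.
Setting it to zero: z = 0.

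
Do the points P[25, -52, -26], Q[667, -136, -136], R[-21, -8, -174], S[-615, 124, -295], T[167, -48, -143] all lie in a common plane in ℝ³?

Yes

The plane through P, Q, R has normal n = PQ × PR = (17272, 100076, 24384) and equation n·X = -5406136.
Checking the remaining points: n·S = -5406136, n·T = -5406136.
All equal -5406136, so all 5 points lie in one plane.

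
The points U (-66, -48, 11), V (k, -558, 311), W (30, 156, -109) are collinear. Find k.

-306

Direction UW = (96, 204, -120). From the y-coordinate of V, the parameter along the line is τ = (-558 − (-48))/204 = -5/2.
Then k = (-66) + (-5/2)·(96) = -306.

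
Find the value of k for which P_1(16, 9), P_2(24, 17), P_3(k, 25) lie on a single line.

32

Collinearity: (P_3 − P_1) must be parallel to (P_2 − P_1) = (8, 8).
Cross-multiplying the components: (k − 16)·(8) = (16)·(8).
Solving gives k = 32.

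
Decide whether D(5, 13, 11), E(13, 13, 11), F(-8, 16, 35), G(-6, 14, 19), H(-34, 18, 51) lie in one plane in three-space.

Yes

The plane through D, E, F has normal n = DE × DF = (0, -192, 24) and equation n·P = -2232.
Checking the remaining points: n·G = -2232, n·H = -2232.
All equal -2232, so all 5 points lie in one plane.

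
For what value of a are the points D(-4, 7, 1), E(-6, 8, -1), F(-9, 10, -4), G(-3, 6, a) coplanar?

2

Coplanarity ⇔ det[DE; DF; DG] = 0.
Expanding, this is linear in a: (-1)a + (2) = 0.
So a = 2.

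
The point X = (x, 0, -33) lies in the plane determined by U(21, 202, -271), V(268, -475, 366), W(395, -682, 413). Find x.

The plane through U, V, W has equation 100040x + 69290y + 34850z = 6653070.
Substituting X: (100040)x + (-1150050) = 6653070, so x = 78.

78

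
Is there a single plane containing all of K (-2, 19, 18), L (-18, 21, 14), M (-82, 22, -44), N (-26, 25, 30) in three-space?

Yes

With K as base: KL = (-16, 2, -4), KM = (-80, 3, -62), KN = (-24, 6, 12).
KM × KN = (408, 2448, -408).
KL · (KM × KN) = 0.
The scalar triple product vanishes, so the four points are coplanar.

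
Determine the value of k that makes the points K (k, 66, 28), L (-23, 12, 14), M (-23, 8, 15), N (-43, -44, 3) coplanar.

Coplanarity ⇔ det[KL; KM; KN] = 0.
Expanding, this is linear in k: (-100)k + (-100) = 0.
So k = -1.

-1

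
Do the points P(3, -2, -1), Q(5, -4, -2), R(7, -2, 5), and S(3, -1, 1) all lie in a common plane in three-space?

With P as base: PQ = (2, -2, -1), PR = (4, 0, 6), PS = (0, 1, 2).
PR × PS = (-6, -8, 4).
PQ · (PR × PS) = 0.
The scalar triple product vanishes, so the four points are coplanar.

Yes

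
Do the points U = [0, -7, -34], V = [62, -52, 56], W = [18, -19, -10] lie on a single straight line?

No

UV = (62, -45, 90), UW = (18, -12, 24).
Comparing components 3 and 1: (90)(18) − (62)(24) = 132 ≠ 0, so UV and UW are not parallel and the points are not collinear.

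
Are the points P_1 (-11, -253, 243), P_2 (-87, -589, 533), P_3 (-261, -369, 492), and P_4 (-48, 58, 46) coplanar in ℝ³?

Yes

A normal to the plane through P_1, P_2, P_3 is n = P_1P_2 × P_1P_3 = (-50024, -53576, -75184).
The plane has equation n·P = -4164720. For P_4: n·P_4 = -4164720.
Equal, so P_4 lies in the plane and all four are coplanar.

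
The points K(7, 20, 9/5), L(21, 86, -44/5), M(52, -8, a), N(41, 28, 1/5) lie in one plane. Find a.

The points are coplanar iff KL · (KM × KN) = 0.
Expanding, this is linear in a: (2132)a + (-61828/5) = 0.
So a = 29/5.

29/5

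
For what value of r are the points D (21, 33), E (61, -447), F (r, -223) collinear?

127/3

The three points are collinear iff det[DE; DF] = 0.
This determinant is linear in r: (480)r + (-20320) = 0, so r = 127/3.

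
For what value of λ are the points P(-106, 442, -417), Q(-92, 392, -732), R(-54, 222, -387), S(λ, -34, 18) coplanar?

4

Normal to plane PQR: n = (-70800, -16800, -480); plane equation n·X = 279360.
Requiring n·S = 279360: (-70800)λ + (562560) = 279360.
So λ = 4.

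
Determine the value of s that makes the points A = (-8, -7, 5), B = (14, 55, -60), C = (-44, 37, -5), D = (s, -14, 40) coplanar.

-50

Coplanarity ⇔ det[AB; AC; AD] = 0.
Expanding, this is linear in s: (2240)s + (112000) = 0.
So s = -50.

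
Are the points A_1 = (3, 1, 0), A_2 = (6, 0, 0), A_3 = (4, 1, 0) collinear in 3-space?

A_1A_2 = (3, -1, 0), A_1A_3 = (1, 0, 0).
Comparing components 1 and 2: (3)(0) − (-1)(1) = 1 ≠ 0, so A_1A_2 and A_1A_3 are not parallel and the points are not collinear.

No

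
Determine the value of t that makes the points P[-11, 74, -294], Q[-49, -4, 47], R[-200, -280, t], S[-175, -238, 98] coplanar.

-86

Normal to plane PQS: n = (75816, -41028, -936); plane equation n·X = -3594864.
Requiring n·R = -3594864: (-936)t + (-3675360) = -3594864.
So t = -86.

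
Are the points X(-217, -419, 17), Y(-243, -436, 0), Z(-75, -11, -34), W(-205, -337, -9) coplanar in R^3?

The four points are coplanar iff the 3×3 determinant with rows XY, XZ, XW is zero.
Rows: (-26, -17, -17), (142, 408, -51), (12, 82, -26).
Expanding along the first row: (-26)(-6426) − (-17)(-3080) + (-17)(6748) = 0.
Zero determinant ⇒ coplanar.

Yes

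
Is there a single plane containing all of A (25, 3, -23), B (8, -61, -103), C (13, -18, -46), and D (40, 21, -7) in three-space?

No

With A as base: AB = (-17, -64, -80), AC = (-12, -21, -23), AD = (15, 18, 16).
AC × AD = (78, -153, 99).
AB · (AC × AD) = 546.
Since 546 ≠ 0, the four points are not coplanar.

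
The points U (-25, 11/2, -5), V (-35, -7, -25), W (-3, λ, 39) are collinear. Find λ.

Collinearity requires UV × UW = 0; each component is linear in λ.
The x-component gives (20)λ + (-660) = 0, so λ = 33.
The remaining components then also vanish.

33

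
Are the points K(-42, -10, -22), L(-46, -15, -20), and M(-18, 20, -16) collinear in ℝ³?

KL = (-4, -5, 2), KM = (24, 30, 6).
Comparing components 2 and 3: (-5)(6) − (2)(30) = -90 ≠ 0, so KL and KM are not parallel and the points are not collinear.

No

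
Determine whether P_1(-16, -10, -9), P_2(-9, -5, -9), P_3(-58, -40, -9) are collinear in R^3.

Yes

P_1P_2 = (7, 5, 0), P_1P_3 = (-42, -30, 0).
Each component of P_1P_3 is -6 times the corresponding component of P_1P_2, so P_1P_3 = -6·P_1P_2 and the points are collinear.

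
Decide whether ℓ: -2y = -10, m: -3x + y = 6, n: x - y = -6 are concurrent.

No

Lines aᵢx + bᵢy = cᵢ with pairwise distinct directions are concurrent exactly when det[aᵢ bᵢ cᵢ] = 0.
Here the determinant is 4.
Nonzero, so no common point exists.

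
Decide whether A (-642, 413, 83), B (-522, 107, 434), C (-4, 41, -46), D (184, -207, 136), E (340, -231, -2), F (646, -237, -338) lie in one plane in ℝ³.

Yes

The plane through A, B, C has normal n = AB × AC = (170046, 239418, 150588) and equation n·P = 2208906.
Checking the remaining points: n·D = 2208906, n·E = 2208906, n·F = 2208906.
All equal 2208906, so all 6 points lie in one plane.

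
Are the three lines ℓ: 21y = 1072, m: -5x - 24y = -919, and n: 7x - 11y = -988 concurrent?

Intersecting ℓ and m: solving the 2×2 system gives (x, y) = (-2143/35, 1072/21).
Substitute into n: (7)(-2143/35) + (-11)(1072/21) = -103963/105.
But n requires -988 ≠ -103963/105, so the three lines have no common point.

No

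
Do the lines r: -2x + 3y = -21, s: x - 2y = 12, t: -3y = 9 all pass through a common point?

Intersecting r and s: solving the 2×2 system gives (x, y) = (6, -3).
Substitute into t: (0)(6) + (-3)(-3) = 9.
This equals 9, so (6, -3) lies on all three lines and they are concurrent.

Yes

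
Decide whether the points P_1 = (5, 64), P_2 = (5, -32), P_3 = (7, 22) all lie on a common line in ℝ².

No

P_1P_2 = (0, -96), P_1P_3 = (2, -42).
Twice the signed area of △P_1P_2P_3 is (0)(-42) − (-96)(2) = 192.
The area is nonzero, so the three points are not collinear.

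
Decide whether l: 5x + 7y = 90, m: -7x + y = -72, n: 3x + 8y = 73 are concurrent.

Yes

Lines aᵢx + bᵢy = cᵢ with pairwise distinct directions are concurrent exactly when det[aᵢ bᵢ cᵢ] = 0.
Here the determinant is 0.
It vanishes, so the lines are concurrent at (11, 5).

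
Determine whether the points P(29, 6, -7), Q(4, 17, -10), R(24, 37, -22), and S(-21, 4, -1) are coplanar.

Yes

With P as base: PQ = (-25, 11, -3), PR = (-5, 31, -15), PS = (-50, -2, 6).
PR × PS = (156, 780, 1560).
PQ · (PR × PS) = 0.
The scalar triple product vanishes, so the four points are coplanar.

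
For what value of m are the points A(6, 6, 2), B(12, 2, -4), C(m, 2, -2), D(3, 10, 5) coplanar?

10

Normal to plane ABD: n = (12, 0, 12); plane equation n·P = 96.
Requiring n·C = 96: (12)m + (-24) = 96.
So m = 10.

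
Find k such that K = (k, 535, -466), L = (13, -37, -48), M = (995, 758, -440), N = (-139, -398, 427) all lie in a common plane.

585

Coplanarity ⇔ det[KL; KM; KN] = 0.
Expanding, this is linear in k: (-236113)k + (138126105) = 0.
So k = 585.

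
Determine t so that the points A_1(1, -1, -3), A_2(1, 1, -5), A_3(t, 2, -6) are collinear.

1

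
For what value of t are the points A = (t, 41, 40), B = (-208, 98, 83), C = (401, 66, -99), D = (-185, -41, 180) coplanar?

46

Coplanarity ⇔ det[AB; AC; AD] = 0.
Expanding, this is linear in t: (28402)t + (-1306492) = 0.
So t = 46.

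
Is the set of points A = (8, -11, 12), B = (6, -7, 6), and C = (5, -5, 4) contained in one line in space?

No

AB = (-2, 4, -6), AC = (-3, 6, -8).
AB × AC = (4, 2, 0).
The cross product is nonzero, so the points do not lie on one line.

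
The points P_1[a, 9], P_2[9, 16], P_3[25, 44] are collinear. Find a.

The three points are collinear iff det[P_1P_2; P_1P_3] = 0.
This determinant is linear in a: (-28)a + (140) = 0, so a = 5.

5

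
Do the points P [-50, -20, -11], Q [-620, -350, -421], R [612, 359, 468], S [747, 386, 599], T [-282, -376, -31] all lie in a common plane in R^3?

The plane through P, Q, R has normal n = PQ × PR = (-2680, 1610, 2430) and equation n·X = 75070.
Checking the remaining points: n·S = 75070, n·T = 75070.
All equal 75070, so all 5 points lie in one plane.

Yes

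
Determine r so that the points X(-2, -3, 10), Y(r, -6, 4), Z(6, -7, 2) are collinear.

4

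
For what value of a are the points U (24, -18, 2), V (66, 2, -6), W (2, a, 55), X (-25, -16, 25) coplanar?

62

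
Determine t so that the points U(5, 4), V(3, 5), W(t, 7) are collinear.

Collinearity: (W − U) must be parallel to (V − U) = (-2, 1).
Cross-multiplying the components: (t − 5)·(1) = (3)·(-2).
Solving gives t = -1.

-1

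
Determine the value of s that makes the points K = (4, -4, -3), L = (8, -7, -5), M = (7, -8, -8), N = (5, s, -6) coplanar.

Normal to plane KLM: n = (7, 14, -7); plane equation n·P = -7.
Requiring n·N = -7: (14)s + (77) = -7.
So s = -6.

-6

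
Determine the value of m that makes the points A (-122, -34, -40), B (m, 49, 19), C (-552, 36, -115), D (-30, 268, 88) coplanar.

6

The points are coplanar iff AB · (AC × AD) = 0.
Expanding, this is linear in m: (31610)m + (-189660) = 0.
So m = 6.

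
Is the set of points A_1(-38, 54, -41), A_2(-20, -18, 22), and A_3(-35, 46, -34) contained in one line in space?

No

A_1A_2 = (18, -72, 63), A_1A_3 = (3, -8, 7).
Comparing components 3 and 1: (63)(3) − (18)(7) = 63 ≠ 0, so A_1A_2 and A_1A_3 are not parallel and the points are not collinear.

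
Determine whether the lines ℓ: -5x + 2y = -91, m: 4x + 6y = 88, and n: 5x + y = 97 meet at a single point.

Yes

Intersecting ℓ and m: solving the 2×2 system gives (x, y) = (19, 2).
Substitute into n: (5)(19) + (1)(2) = 97.
This equals 97, so (19, 2) lies on all three lines and they are concurrent.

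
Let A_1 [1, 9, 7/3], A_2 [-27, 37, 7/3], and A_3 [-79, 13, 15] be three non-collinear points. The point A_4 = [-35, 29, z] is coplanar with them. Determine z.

5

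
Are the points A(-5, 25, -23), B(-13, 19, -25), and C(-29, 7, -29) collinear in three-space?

AB = (-8, -6, -2), AC = (-24, -18, -6).
Each component of AC is 3 times the corresponding component of AB, so AC = 3·AB and the points are collinear.

Yes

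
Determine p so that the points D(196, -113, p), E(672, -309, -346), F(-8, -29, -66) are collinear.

-150

Collinearity requires DE × DF = 0; each component is linear in p.
The x-component gives (280)p + (42000) = 0, so p = -150.
The remaining components then also vanish.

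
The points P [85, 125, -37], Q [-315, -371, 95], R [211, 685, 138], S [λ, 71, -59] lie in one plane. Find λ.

78

The points are coplanar iff PQ · (PR × PS) = 0.
Expanding, this is linear in λ: (-160720)λ + (12536160) = 0.
So λ = 78.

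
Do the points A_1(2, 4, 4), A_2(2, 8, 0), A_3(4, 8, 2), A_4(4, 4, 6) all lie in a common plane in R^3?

Yes

With A_1 as base: A_1A_2 = (0, 4, -4), A_1A_3 = (2, 4, -2), A_1A_4 = (2, 0, 2).
A_1A_3 × A_1A_4 = (8, -8, -8).
A_1A_2 · (A_1A_3 × A_1A_4) = 0.
The scalar triple product vanishes, so the four points are coplanar.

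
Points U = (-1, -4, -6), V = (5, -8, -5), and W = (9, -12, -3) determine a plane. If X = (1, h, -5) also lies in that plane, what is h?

A normal to the plane is n = UV × UW = (-4, -8, -8).
X lies in the plane iff n · UX = 0.
This gives (-8)h + (-48) = 0, so h = -6.

-6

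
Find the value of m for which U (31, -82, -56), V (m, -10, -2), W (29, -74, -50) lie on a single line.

13

Collinearity requires UV × UW = 0; each component is linear in m.
The y-component gives (-6)m + (78) = 0, so m = 13.
The remaining components then also vanish.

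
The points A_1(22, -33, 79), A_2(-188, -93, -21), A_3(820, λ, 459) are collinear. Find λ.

195

Collinearity requires A_1A_2 × A_1A_3 = 0; each component is linear in λ.
The x-component gives (100)λ + (-19500) = 0, so λ = 195.
The remaining components then also vanish.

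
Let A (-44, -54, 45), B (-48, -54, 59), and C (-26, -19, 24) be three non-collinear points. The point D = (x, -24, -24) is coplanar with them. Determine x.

A normal to the plane is n = AB × AC = (-490, 168, -140).
D lies in the plane iff n · AD = 0.
This gives (-490)x + (-6860) = 0, so x = -14.

-14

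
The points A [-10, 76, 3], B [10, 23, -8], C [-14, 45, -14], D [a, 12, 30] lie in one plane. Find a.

74

Coplanarity ⇔ det[AB; AC; AD] = 0.
Expanding, this is linear in a: (560)a + (-41440) = 0.
So a = 74.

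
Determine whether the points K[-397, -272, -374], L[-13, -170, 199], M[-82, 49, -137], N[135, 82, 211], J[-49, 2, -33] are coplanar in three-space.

The plane through K, L, M has normal n = KL × KM = (-159759, 89487, 91134) and equation n·P = 4999743.
Checking the remaining points: n·N = 4999743, n·J = 4999743.
All equal 4999743, so all 5 points lie in one plane.

Yes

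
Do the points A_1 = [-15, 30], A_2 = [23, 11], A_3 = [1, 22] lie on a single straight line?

Yes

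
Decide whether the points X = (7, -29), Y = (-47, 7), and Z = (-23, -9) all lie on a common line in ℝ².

Yes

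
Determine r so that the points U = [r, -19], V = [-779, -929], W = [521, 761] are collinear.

-79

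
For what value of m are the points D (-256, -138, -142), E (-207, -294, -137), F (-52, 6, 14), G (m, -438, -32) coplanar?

-6

The points are coplanar iff DE · (DF × DG) = 0.
Expanding, this is linear in m: (-25056)m + (-150336) = 0.
So m = -6.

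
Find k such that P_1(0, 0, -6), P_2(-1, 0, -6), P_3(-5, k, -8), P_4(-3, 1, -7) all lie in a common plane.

Coplanarity ⇔ det[P_1P_2; P_1P_3; P_1P_4] = 0.
Expanding, this is linear in k: (1)k + (-2) = 0.
So k = 2.

2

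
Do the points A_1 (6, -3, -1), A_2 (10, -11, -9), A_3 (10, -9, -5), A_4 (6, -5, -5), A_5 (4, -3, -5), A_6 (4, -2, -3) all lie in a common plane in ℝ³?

The plane through A_1, A_2, A_3 has normal n = A_1A_2 × A_1A_3 = (-16, -16, 8) and equation n·P = -56.
Checking the remaining points: n·A_4 = -56, n·A_5 = -56, n·A_6 = -56.
All equal -56, so all 6 points lie in one plane.

Yes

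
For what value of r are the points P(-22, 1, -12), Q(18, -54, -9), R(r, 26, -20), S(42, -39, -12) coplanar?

Normal to plane PQS: n = (120, 192, 1920); plane equation n·X = -25488.
Requiring n·R = -25488: (120)r + (-33408) = -25488.
So r = 66.

66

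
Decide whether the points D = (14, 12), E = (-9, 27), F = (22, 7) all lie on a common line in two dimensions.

DE = (-23, 15), DF = (8, -5).
Twice the signed area of △DEF is (-23)(-5) − (15)(8) = -5.
The area is nonzero, so the three points are not collinear.

No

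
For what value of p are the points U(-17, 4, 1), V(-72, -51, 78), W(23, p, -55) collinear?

Direction UV = (-55, -55, 77). From the x-coordinate of W, the parameter along the line is τ = (23 − (-17))/(-55) = -8/11.
Then p = 4 + (-8/11)·(-55) = 44.

44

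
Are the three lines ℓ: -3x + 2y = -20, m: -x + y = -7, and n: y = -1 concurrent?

Yes

Intersecting ℓ and m: solving the 2×2 system gives (x, y) = (6, -1).
Substitute into n: (0)(6) + (1)(-1) = -1.
This equals -1, so (6, -1) lies on all three lines and they are concurrent.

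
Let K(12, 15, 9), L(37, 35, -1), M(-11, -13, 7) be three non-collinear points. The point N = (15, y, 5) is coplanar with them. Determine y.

The plane through K, L, M has equation −320x + 280y − 240z = -1800.
Substituting N: (280)y + (-6000) = -1800, so y = 15.

15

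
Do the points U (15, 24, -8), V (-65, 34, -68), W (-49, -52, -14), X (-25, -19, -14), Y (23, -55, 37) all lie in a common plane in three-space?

Yes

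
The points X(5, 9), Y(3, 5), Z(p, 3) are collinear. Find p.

The three points are collinear iff det[XY; XZ] = 0.
This determinant is linear in p: (4)p + (-8) = 0, so p = 2.

2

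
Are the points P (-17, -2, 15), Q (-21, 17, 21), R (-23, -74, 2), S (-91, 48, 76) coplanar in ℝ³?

A normal to the plane through P, Q, R is n = PQ × PR = (185, -88, 402).
The plane has equation n·X = 3061. For S: n·S = 9493.
9493 ≠ 3061, so S is off the plane.

No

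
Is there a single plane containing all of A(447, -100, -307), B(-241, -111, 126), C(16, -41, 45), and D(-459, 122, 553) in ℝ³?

The four points are coplanar iff the 3×3 determinant with rows AB, AC, AD is zero.
Rows: (-688, -11, 433), (-431, 59, 352), (-906, 222, 860).
Expanding along the first row: (-688)(-27404) − (-11)(-51748) + (433)(-42228) = 0.
Zero determinant ⇒ coplanar.

Yes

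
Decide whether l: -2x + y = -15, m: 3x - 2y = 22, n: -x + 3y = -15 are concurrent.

No

The three lines meet at one point iff the augmented coefficient matrix [aᵢ bᵢ cᵢ] has rank < 3, i.e. its determinant vanishes.
Here the determinant is -10.
Nonzero, so no common point exists.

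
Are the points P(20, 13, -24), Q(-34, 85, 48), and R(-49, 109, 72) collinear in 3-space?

PQ = (-54, 72, 72), PR = (-69, 96, 96).
PQ × PR = (0, 216, -216).
The cross product is nonzero, so the points do not lie on one line.

No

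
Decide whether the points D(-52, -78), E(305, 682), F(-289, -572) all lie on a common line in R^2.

DE = (357, 760), DF = (-237, -494).
det[DE; DF] = (357)(-494) − (760)(-237) = 3762.
The determinant is nonzero, so they are not collinear.

No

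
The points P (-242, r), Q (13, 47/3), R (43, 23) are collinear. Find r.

The three points are collinear iff det[PQ; PR] = 0.
This determinant is linear in r: (30)r + (1400) = 0, so r = -140/3.

-140/3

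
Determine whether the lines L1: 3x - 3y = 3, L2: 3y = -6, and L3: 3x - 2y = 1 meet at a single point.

Yes

Intersecting L1 and L2: solving the 2×2 system gives (x, y) = (-1, -2).
Substitute into L3: (3)(-1) + (-2)(-2) = 1.
This equals 1, so (-1, -2) lies on all three lines and they are concurrent.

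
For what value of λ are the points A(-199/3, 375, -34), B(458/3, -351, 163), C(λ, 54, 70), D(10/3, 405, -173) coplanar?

Normal to plane ABD: n = (95004, 132496/3, 57148); plane equation n·P = 8317036.
Requiring n·C = 8317036: (95004)λ + (6385288) = 8317036.
So λ = 61/3.

61/3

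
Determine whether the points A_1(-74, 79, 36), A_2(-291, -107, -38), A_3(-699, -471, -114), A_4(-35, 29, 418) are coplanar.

Yes

A normal to the plane through A_1, A_2, A_3 is n = A_1A_2 × A_1A_3 = (-12800, 13700, 3100).
The plane has equation n·P = 2141100. For A_4: n·A_4 = 2141100.
Equal, so A_4 lies in the plane and all four are coplanar.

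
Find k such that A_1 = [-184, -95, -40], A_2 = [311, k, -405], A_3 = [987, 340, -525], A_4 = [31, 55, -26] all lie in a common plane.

The points are coplanar iff A_1A_2 · (A_1A_3 × A_1A_4) = 0.
Expanding, this is linear in k: (-120669)k + (-2413380) = 0.
So k = -20.

-20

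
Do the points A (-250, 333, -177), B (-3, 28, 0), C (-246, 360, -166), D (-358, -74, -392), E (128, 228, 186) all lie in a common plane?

The plane through A, B, C has normal n = AB × AC = (-8134, -2009, 7889) and equation n·P = -31850.
Checking the remaining points: n·D = -31850, n·E = -31850.
All equal -31850, so all 5 points lie in one plane.

Yes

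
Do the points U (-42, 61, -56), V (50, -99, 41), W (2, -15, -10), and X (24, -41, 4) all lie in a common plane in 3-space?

Yes

A normal to the plane through U, V, W is n = UV × UW = (12, 36, 48).
The plane has equation n·P = -996. For X: n·X = -996.
Equal, so X lies in the plane and all four are coplanar.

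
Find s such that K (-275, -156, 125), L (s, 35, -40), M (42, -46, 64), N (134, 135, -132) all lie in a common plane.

Normal to plane KMN: n = (-10519, 56520, 47257); plane equation n·P = -17270.
Requiring n·L = -17270: (-10519)s + (87920) = -17270.
So s = 10.

10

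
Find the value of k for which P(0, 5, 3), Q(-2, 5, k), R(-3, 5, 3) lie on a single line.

Collinearity requires PQ × PR = 0; each component is linear in k.
The y-component gives (-3)k + (9) = 0, so k = 3.
The remaining components then also vanish.

3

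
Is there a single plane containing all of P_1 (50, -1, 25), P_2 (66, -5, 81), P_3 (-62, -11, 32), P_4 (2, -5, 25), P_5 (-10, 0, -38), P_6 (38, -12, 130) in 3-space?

Yes

The plane through P_1, P_2, P_3 has normal n = P_1P_2 × P_1P_3 = (532, -6384, -608) and equation n·P = 17784.
Checking the remaining points: n·P_4 = 17784, n·P_5 = 17784, n·P_6 = 17784.
All equal 17784, so all 6 points lie in one plane.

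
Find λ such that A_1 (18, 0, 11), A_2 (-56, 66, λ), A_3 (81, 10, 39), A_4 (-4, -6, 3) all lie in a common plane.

-77

Normal to plane A_1A_3A_4: n = (88, -112, -158); plane equation n·P = -154.
Requiring n·A_2 = -154: (-158)λ + (-12320) = -154.
So λ = -77.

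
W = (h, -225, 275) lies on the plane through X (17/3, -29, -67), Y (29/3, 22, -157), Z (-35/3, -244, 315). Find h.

The plane through X, Y, Z has equation 132x + 32y + 24z = -1788.
Substituting W: (132)h + (-600) = -1788, so h = -9.

-9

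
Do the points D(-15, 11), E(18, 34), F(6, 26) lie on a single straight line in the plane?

No

DE = (33, 23), DF = (21, 15).
det[DE; DF] = (33)(15) − (23)(21) = 12.
The determinant is nonzero, so they are not collinear.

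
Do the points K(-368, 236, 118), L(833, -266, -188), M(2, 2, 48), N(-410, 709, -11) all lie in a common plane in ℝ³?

No

A normal to the plane through K, L, M is n = KL × KM = (-36464, -29150, -95294).
The plane has equation n·P = -4705340. For N: n·N = -4668876.
-4668876 ≠ -4705340, so N is off the plane.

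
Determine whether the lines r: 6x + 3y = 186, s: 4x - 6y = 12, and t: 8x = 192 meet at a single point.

Intersecting r and s: solving the 2×2 system gives (x, y) = (24, 14).
Substitute into t: (8)(24) + (0)(14) = 192.
This equals 192, so (24, 14) lies on all three lines and they are concurrent.

Yes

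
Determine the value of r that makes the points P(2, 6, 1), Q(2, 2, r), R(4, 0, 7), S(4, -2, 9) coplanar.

5

The points are coplanar iff PQ · (PR × PS) = 0.
Expanding, this is linear in r: (-4)r + (20) = 0.
So r = 5.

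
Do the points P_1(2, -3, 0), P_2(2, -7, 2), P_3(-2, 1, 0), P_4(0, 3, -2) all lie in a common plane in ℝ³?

A normal to the plane through P_1, P_2, P_3 is n = P_1P_2 × P_1P_3 = (-8, -8, -16).
The plane has equation n·P = 8. For P_4: n·P_4 = 8.
Equal, so P_4 lies in the plane and all four are coplanar.

Yes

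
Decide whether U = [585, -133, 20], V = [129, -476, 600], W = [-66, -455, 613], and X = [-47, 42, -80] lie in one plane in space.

No

With U as base: UV = (-456, -343, 580), UW = (-651, -322, 593), UX = (-632, 175, -100).
UW × UX = (-71575, -439876, -317429).
UV · (UW × UX) = -593152.
Since -593152 ≠ 0, the four points are not coplanar.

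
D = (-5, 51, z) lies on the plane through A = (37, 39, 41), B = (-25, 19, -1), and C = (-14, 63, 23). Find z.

23

A normal to the plane is n = AB × AC = (1368, 1026, -2508).
D lies in the plane iff n · AD = 0.
This gives (-2508)z + (57684) = 0, so z = 23.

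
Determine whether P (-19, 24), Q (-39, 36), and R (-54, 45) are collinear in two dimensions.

PQ = (-20, 12), PR = (-35, 21).
Twice the signed area of △PQR is (-20)(21) − (12)(-35) = 0.
The triangle is degenerate (zero area), so the points are collinear.

Yes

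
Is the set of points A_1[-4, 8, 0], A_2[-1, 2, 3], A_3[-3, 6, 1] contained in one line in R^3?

Yes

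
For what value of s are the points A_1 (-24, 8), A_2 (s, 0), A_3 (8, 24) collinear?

-40

Collinearity: (A_2 − A_1) must be parallel to (A_3 − A_1) = (32, 16).
Cross-multiplying the components: (s − (-24))·(16) = (-8)·(32).
Solving gives s = -40.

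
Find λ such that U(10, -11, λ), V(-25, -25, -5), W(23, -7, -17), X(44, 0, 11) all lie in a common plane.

-47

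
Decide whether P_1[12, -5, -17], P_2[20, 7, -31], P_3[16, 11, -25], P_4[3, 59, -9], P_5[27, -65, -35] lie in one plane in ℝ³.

The plane through P_1, P_2, P_3 has normal n = P_1P_2 × P_1P_3 = (128, 8, 80) and equation n·P = 136.
Checking the remaining points: n·P_4 = 136, n·P_5 = 136.
All equal 136, so all 5 points lie in one plane.

Yes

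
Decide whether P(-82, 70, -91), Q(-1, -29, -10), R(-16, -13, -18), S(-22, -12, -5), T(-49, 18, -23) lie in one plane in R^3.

Yes

The plane through P, Q, R has normal n = PQ × PR = (-504, -567, -189) and equation n·X = 18837.
Checking the remaining points: n·S = 18837, n·T = 18837.
All equal 18837, so all 5 points lie in one plane.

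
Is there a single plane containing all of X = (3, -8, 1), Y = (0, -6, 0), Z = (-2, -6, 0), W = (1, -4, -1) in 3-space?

Yes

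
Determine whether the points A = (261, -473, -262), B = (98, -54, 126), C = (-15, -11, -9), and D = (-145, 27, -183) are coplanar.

No

A normal to the plane through A, B, C is n = AB × AC = (-73249, -65849, 40338).
The plane has equation n·P = 1460032. For D: n·D = 1461328.
1461328 ≠ 1460032, so D is off the plane.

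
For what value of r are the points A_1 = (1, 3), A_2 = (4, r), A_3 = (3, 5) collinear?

The three points are collinear iff det[A_1A_2; A_1A_3] = 0.
This determinant is linear in r: (-2)r + (12) = 0, so r = 6.

6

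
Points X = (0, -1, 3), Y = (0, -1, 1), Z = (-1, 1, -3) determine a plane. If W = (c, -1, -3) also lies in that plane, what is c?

0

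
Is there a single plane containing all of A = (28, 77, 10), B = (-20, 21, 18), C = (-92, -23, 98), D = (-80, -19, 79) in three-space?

The four points are coplanar iff the 3×3 determinant with rows AB, AC, AD is zero.
Rows: (-48, -56, 8), (-120, -100, 88), (-108, -96, 69).
Expanding along the first row: (-48)(1548) − (-56)(1224) + (8)(720) = 0.
Zero determinant ⇒ coplanar.

Yes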